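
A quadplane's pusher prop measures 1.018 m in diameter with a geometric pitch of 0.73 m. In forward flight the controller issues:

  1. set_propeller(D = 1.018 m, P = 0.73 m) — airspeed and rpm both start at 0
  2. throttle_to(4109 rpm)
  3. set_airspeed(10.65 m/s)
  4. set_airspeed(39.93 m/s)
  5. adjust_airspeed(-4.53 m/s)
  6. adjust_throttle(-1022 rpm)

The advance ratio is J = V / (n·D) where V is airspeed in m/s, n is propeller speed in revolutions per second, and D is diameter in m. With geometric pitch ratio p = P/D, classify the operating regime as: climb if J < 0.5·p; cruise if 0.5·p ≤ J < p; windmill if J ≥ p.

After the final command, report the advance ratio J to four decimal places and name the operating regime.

set_propeller: D = 1.018 m, P = 0.73 m (p = P/D = 0.717092); state ← (V=0, rpm=0)
throttle_to(4109): rpm ← 4109
set_airspeed(10.65): V ← 10.65 m/s
set_airspeed(39.93): V ← 39.93 m/s
adjust_airspeed(-4.53): V ← 39.93 -4.53 = 35.4 m/s
adjust_throttle(-1022): rpm ← 4109 -1022 = 3087
final state: V = 35.4 m/s, rpm = 3087 → n = rpm/60 = 51.450000 rev/s
J = V / (n·D) = 35.4 / (51.450000 × 1.018) = 0.675881
regime bands: climb J<0.3585 | cruise [0.3585, 0.7171) | windmill J≥0.7171
J = 0.6759 → cruise

J = 0.6759, regime = cruise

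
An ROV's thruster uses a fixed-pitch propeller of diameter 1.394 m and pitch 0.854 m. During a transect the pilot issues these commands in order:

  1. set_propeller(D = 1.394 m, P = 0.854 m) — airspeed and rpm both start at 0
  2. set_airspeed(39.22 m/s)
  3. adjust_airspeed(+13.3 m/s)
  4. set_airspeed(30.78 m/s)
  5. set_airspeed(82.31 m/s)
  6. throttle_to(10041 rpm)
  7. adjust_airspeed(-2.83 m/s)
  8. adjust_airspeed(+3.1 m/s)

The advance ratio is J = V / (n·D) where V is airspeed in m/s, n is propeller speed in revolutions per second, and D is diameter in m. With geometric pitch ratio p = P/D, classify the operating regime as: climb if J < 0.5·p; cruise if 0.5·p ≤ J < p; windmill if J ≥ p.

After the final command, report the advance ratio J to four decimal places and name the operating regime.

set_propeller: D = 1.394 m, P = 0.854 m (p = P/D = 0.612626); state ← (V=0, rpm=0)
set_airspeed(39.22): V ← 39.22 m/s
adjust_airspeed(+13.3): V ← 39.22 +13.3 = 52.52 m/s
set_airspeed(30.78): V ← 30.78 m/s
set_airspeed(82.31): V ← 82.31 m/s
throttle_to(10041): rpm ← 10041
adjust_airspeed(-2.83): V ← 82.31 -2.83 = 79.48 m/s
adjust_airspeed(+3.1): V ← 79.48 +3.1 = 82.58 m/s
final state: V = 82.58 m/s, rpm = 10041 → n = rpm/60 = 167.350000 rev/s
J = V / (n·D) = 82.58 / (167.350000 × 1.394) = 0.353986
regime bands: climb J<0.3063 | cruise [0.3063, 0.6126) | windmill J≥0.6126
J = 0.3540 → cruise

J = 0.3540, regime = cruise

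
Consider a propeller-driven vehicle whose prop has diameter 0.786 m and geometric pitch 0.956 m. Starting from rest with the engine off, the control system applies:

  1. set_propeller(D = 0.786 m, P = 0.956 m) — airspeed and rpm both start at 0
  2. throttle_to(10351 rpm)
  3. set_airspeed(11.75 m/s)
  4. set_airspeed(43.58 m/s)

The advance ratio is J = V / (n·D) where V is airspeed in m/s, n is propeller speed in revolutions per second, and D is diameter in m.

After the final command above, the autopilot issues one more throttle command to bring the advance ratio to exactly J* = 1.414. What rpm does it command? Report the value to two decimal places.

rpm = 2352.70

set_propeller: D = 0.786 m, P = 0.956 m (p = P/D = 1.216285); state ← (V=0, rpm=0)
throttle_to(10351): rpm ← 10351
set_airspeed(11.75): V ← 11.75 m/s
set_airspeed(43.58): V ← 43.58 m/s
final state: V = 43.58 m/s, rpm = 10351 → n = rpm/60 = 172.516667 rev/s
target J* = 1.414; solve J* = V/(n·D) for n: n = V/(J*·D) = 43.58/(1.414 × 0.786) = 39.211664 rev/s
rpm = 60·n = 2352.699828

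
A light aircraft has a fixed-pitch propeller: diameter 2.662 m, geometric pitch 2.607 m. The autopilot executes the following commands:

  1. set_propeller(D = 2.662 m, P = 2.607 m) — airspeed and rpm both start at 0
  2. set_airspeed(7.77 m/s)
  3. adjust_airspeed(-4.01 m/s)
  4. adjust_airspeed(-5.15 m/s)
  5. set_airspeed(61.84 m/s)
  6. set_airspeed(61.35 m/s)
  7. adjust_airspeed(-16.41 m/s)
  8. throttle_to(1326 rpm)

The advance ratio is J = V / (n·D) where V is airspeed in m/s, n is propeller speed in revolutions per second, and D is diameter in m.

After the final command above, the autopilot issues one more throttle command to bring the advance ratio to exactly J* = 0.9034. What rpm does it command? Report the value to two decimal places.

set_propeller: D = 2.662 m, P = 2.607 m (p = P/D = 0.979339); state ← (V=0, rpm=0)
set_airspeed(7.77): V ← 7.77 m/s
adjust_airspeed(-4.01): V ← 7.77 -4.01 = 3.76 m/s
adjust_airspeed(-5.15): V ← 3.76 -5.15 = -1.39 m/s
set_airspeed(61.84): V ← 61.84 m/s
set_airspeed(61.35): V ← 61.35 m/s
adjust_airspeed(-16.41): V ← 61.35 -16.41 = 44.94 m/s
throttle_to(1326): rpm ← 1326
final state: V = 44.94 m/s, rpm = 1326 → n = rpm/60 = 22.100000 rev/s
target J* = 0.9034; solve J* = V/(n·D) for n: n = V/(J*·D) = 44.94/(0.9034 × 2.662) = 18.687230 rev/s
rpm = 60·n = 1121.233800

rpm = 1121.23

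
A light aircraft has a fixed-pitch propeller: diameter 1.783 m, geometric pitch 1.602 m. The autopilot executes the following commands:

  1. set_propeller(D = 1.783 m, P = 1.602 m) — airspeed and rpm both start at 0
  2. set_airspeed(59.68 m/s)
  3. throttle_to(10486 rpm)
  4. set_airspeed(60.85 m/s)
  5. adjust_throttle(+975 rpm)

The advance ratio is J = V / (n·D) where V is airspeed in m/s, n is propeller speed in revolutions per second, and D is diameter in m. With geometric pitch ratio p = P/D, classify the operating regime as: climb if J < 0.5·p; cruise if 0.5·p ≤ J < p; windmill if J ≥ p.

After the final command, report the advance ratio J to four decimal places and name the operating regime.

J = 0.1787, regime = climb

set_propeller: D = 1.783 m, P = 1.602 m (p = P/D = 0.898486); state ← (V=0, rpm=0)
set_airspeed(59.68): V ← 59.68 m/s
throttle_to(10486): rpm ← 10486
set_airspeed(60.85): V ← 60.85 m/s
adjust_throttle(+975): rpm ← 10486 +975 = 11461
final state: V = 60.85 m/s, rpm = 11461 → n = rpm/60 = 191.016667 rev/s
J = V / (n·D) = 60.85 / (191.016667 × 1.783) = 0.178664
regime bands: climb J<0.4492 | cruise [0.4492, 0.8985) | windmill J≥0.8985
J = 0.1787 → climb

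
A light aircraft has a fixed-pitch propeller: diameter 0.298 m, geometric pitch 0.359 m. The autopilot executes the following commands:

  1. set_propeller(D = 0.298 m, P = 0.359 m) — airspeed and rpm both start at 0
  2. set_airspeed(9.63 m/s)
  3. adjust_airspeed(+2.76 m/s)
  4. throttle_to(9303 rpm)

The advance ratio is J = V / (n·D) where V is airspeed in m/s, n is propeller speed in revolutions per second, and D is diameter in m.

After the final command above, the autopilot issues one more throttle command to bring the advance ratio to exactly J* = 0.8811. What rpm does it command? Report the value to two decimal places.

set_propeller: D = 0.298 m, P = 0.359 m (p = P/D = 1.204698); state ← (V=0, rpm=0)
set_airspeed(9.63): V ← 9.63 m/s
adjust_airspeed(+2.76): V ← 9.63 +2.76 = 12.39 m/s
throttle_to(9303): rpm ← 9303
final state: V = 12.39 m/s, rpm = 9303 → n = rpm/60 = 155.050000 rev/s
target J* = 0.8811; solve J* = V/(n·D) for n: n = V/(J*·D) = 12.39/(0.8811 × 0.298) = 47.187812 rev/s
rpm = 60·n = 2831.268724

rpm = 2831.27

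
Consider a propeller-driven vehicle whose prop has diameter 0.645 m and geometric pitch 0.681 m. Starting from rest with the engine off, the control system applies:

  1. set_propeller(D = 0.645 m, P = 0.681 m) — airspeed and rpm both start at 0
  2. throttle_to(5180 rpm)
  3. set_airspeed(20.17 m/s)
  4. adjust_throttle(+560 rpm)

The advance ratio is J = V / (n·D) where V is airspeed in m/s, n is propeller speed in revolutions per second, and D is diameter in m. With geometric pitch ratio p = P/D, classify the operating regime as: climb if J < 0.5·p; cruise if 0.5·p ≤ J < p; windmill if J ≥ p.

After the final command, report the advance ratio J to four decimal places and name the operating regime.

set_propeller: D = 0.645 m, P = 0.681 m (p = P/D = 1.055814); state ← (V=0, rpm=0)
throttle_to(5180): rpm ← 5180
set_airspeed(20.17): V ← 20.17 m/s
adjust_throttle(+560): rpm ← 5180 +560 = 5740
final state: V = 20.17 m/s, rpm = 5740 → n = rpm/60 = 95.666667 rev/s
J = V / (n·D) = 20.17 / (95.666667 × 0.645) = 0.326878
regime bands: climb J<0.5279 | cruise [0.5279, 1.0558) | windmill J≥1.0558
J = 0.3269 → climb

J = 0.3269, regime = climb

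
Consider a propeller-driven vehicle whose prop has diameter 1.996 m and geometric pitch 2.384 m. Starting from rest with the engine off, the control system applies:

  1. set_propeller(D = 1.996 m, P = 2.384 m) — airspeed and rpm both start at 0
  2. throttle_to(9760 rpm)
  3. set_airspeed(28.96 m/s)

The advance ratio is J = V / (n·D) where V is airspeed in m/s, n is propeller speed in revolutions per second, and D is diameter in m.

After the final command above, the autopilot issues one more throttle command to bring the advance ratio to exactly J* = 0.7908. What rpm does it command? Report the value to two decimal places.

set_propeller: D = 1.996 m, P = 2.384 m (p = P/D = 1.194389); state ← (V=0, rpm=0)
throttle_to(9760): rpm ← 9760
set_airspeed(28.96): V ← 28.96 m/s
final state: V = 28.96 m/s, rpm = 9760 → n = rpm/60 = 162.666667 rev/s
target J* = 0.7908; solve J* = V/(n·D) for n: n = V/(J*·D) = 28.96/(0.7908 × 1.996) = 18.347266 rev/s
rpm = 60·n = 1100.835966

rpm = 1100.84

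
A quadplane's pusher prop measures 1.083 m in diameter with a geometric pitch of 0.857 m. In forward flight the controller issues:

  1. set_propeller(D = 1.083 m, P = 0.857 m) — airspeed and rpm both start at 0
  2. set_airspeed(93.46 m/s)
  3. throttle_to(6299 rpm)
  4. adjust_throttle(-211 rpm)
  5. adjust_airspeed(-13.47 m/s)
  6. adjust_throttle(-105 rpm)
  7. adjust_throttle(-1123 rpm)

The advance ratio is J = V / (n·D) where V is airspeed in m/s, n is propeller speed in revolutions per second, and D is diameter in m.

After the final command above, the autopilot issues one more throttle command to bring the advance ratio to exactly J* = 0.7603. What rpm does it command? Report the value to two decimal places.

rpm = 5828.72

set_propeller: D = 1.083 m, P = 0.857 m (p = P/D = 0.791320); state ← (V=0, rpm=0)
set_airspeed(93.46): V ← 93.46 m/s
throttle_to(6299): rpm ← 6299
adjust_throttle(-211): rpm ← 6299 -211 = 6088
adjust_airspeed(-13.47): V ← 93.46 -13.47 = 79.99 m/s
adjust_throttle(-105): rpm ← 6088 -105 = 5983
adjust_throttle(-1123): rpm ← 5983 -1123 = 4860
final state: V = 79.99 m/s, rpm = 4860 → n = rpm/60 = 81.000000 rev/s
target J* = 0.7603; solve J* = V/(n·D) for n: n = V/(J*·D) = 79.99/(0.7603 × 1.083) = 97.145402 rev/s
rpm = 60·n = 5828.724119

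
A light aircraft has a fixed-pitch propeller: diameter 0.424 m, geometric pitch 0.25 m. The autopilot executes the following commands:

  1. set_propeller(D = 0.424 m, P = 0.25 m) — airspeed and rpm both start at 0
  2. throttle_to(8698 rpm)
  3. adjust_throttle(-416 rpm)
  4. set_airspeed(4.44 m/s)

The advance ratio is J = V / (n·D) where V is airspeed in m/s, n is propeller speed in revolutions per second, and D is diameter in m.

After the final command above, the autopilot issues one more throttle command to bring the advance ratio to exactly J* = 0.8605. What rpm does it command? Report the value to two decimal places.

set_propeller: D = 0.424 m, P = 0.25 m (p = P/D = 0.589623); state ← (V=0, rpm=0)
throttle_to(8698): rpm ← 8698
adjust_throttle(-416): rpm ← 8698 -416 = 8282
set_airspeed(4.44): V ← 4.44 m/s
final state: V = 4.44 m/s, rpm = 8282 → n = rpm/60 = 138.033333 rev/s
target J* = 0.8605; solve J* = V/(n·D) for n: n = V/(J*·D) = 4.44/(0.8605 × 0.424) = 12.169318 rev/s
rpm = 60·n = 730.159078

rpm = 730.16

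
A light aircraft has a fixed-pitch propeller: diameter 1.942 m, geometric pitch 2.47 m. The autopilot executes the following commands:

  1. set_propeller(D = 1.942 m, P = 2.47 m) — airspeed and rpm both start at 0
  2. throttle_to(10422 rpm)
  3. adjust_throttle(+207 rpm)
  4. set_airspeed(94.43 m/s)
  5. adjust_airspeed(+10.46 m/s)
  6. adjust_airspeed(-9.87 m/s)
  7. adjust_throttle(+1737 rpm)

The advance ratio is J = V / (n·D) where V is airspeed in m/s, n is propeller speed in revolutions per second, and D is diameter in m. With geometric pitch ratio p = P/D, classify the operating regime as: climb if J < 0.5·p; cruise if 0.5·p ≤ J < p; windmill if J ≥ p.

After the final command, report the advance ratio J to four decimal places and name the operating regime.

J = 0.2374, regime = climb

set_propeller: D = 1.942 m, P = 2.47 m (p = P/D = 1.271885); state ← (V=0, rpm=0)
throttle_to(10422): rpm ← 10422
adjust_throttle(+207): rpm ← 10422 +207 = 10629
set_airspeed(94.43): V ← 94.43 m/s
adjust_airspeed(+10.46): V ← 94.43 +10.46 = 104.89 m/s
adjust_airspeed(-9.87): V ← 104.89 -9.87 = 95.02 m/s
adjust_throttle(+1737): rpm ← 10629 +1737 = 12366
final state: V = 95.02 m/s, rpm = 12366 → n = rpm/60 = 206.100000 rev/s
J = V / (n·D) = 95.02 / (206.100000 × 1.942) = 0.237404
regime bands: climb J<0.6359 | cruise [0.6359, 1.2719) | windmill J≥1.2719
J = 0.2374 → climb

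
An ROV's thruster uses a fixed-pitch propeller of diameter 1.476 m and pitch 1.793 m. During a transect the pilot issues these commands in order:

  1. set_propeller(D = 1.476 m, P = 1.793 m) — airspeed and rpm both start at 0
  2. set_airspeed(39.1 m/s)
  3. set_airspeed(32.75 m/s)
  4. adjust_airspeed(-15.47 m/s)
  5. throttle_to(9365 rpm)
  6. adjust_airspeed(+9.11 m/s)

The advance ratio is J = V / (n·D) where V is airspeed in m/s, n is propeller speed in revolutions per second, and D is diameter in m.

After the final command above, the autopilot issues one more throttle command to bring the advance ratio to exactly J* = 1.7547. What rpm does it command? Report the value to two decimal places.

set_propeller: D = 1.476 m, P = 1.793 m (p = P/D = 1.214770); state ← (V=0, rpm=0)
set_airspeed(39.1): V ← 39.1 m/s
set_airspeed(32.75): V ← 32.75 m/s
adjust_airspeed(-15.47): V ← 32.75 -15.47 = 17.28 m/s
throttle_to(9365): rpm ← 9365
adjust_airspeed(+9.11): V ← 17.28 +9.11 = 26.39 m/s
final state: V = 26.39 m/s, rpm = 9365 → n = rpm/60 = 156.083333 rev/s
target J* = 1.7547; solve J* = V/(n·D) for n: n = V/(J*·D) = 26.39/(1.7547 × 1.476) = 10.189436 rev/s
rpm = 60·n = 611.366175

rpm = 611.37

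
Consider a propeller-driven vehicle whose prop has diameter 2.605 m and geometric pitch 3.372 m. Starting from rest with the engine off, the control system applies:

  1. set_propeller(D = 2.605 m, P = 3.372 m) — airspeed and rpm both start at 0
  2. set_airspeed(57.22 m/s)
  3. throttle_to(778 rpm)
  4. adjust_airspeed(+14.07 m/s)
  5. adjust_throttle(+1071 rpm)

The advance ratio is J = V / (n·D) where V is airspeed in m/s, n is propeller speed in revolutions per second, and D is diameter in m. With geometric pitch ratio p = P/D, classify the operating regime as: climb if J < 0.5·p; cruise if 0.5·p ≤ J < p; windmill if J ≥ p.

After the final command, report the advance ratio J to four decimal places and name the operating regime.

set_propeller: D = 2.605 m, P = 3.372 m (p = P/D = 1.294434); state ← (V=0, rpm=0)
set_airspeed(57.22): V ← 57.22 m/s
throttle_to(778): rpm ← 778
adjust_airspeed(+14.07): V ← 57.22 +14.07 = 71.29 m/s
adjust_throttle(+1071): rpm ← 778 +1071 = 1849
final state: V = 71.29 m/s, rpm = 1849 → n = rpm/60 = 30.816667 rev/s
J = V / (n·D) = 71.29 / (30.816667 × 2.605) = 0.888046
regime bands: climb J<0.6472 | cruise [0.6472, 1.2944) | windmill J≥1.2944
J = 0.8880 → cruise

J = 0.8880, regime = cruise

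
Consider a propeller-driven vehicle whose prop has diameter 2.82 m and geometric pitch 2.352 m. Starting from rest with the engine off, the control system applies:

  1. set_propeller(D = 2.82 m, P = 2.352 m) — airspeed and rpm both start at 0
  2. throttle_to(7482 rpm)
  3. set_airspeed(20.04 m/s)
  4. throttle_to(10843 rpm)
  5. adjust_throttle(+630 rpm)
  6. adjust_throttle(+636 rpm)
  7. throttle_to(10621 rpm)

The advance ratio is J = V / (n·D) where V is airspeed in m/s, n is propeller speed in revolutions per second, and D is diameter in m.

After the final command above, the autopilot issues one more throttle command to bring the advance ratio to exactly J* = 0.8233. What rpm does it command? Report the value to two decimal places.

set_propeller: D = 2.82 m, P = 2.352 m (p = P/D = 0.834043); state ← (V=0, rpm=0)
throttle_to(7482): rpm ← 7482
set_airspeed(20.04): V ← 20.04 m/s
throttle_to(10843): rpm ← 10843
adjust_throttle(+630): rpm ← 10843 +630 = 11473
adjust_throttle(+636): rpm ← 11473 +636 = 12109
throttle_to(10621): rpm ← 10621
final state: V = 20.04 m/s, rpm = 10621 → n = rpm/60 = 177.016667 rev/s
target J* = 0.8233; solve J* = V/(n·D) for n: n = V/(J*·D) = 20.04/(0.8233 × 2.82) = 8.631584 rev/s
rpm = 60·n = 517.895031

rpm = 517.90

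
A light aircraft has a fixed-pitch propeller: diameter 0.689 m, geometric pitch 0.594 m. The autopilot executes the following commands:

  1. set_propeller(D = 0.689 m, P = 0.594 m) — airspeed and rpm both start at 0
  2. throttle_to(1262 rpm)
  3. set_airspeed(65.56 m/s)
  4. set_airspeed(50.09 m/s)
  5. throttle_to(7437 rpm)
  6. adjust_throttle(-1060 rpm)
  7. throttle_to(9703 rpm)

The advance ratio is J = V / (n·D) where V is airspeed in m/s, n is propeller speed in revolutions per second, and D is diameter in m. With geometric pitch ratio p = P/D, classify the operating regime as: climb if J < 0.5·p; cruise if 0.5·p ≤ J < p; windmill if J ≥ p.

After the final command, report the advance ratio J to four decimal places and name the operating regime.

J = 0.4495, regime = cruise

set_propeller: D = 0.689 m, P = 0.594 m (p = P/D = 0.862119); state ← (V=0, rpm=0)
throttle_to(1262): rpm ← 1262
set_airspeed(65.56): V ← 65.56 m/s
set_airspeed(50.09): V ← 50.09 m/s
throttle_to(7437): rpm ← 7437
adjust_throttle(-1060): rpm ← 7437 -1060 = 6377
throttle_to(9703): rpm ← 9703
final state: V = 50.09 m/s, rpm = 9703 → n = rpm/60 = 161.716667 rev/s
J = V / (n·D) = 50.09 / (161.716667 × 0.689) = 0.449549
regime bands: climb J<0.4311 | cruise [0.4311, 0.8621) | windmill J≥0.8621
J = 0.4495 → cruise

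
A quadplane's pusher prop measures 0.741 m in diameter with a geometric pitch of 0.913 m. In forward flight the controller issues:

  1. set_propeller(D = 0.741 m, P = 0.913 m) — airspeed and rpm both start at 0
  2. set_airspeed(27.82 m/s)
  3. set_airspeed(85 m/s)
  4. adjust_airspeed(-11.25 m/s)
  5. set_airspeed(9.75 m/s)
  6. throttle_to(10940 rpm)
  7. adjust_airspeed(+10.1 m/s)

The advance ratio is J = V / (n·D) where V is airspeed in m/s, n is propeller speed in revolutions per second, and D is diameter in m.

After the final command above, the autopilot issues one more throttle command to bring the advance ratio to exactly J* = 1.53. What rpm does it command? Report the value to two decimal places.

rpm = 1050.51

set_propeller: D = 0.741 m, P = 0.913 m (p = P/D = 1.232119); state ← (V=0, rpm=0)
set_airspeed(27.82): V ← 27.82 m/s
set_airspeed(85): V ← 85 m/s
adjust_airspeed(-11.25): V ← 85 -11.25 = 73.75 m/s
set_airspeed(9.75): V ← 9.75 m/s
throttle_to(10940): rpm ← 10940
adjust_airspeed(+10.1): V ← 9.75 +10.1 = 19.85 m/s
final state: V = 19.85 m/s, rpm = 10940 → n = rpm/60 = 182.333333 rev/s
target J* = 1.53; solve J* = V/(n·D) for n: n = V/(J*·D) = 19.85/(1.53 × 0.741) = 17.508578 rev/s
rpm = 60·n = 1050.514673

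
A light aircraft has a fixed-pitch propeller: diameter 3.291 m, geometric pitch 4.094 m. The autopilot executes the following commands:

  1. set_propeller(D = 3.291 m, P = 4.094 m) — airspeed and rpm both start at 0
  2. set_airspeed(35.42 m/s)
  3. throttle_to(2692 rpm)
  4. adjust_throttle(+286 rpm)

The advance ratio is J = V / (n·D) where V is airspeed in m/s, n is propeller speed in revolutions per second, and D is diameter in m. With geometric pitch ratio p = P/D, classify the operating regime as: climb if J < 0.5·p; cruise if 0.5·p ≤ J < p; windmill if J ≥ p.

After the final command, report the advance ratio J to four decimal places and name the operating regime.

J = 0.2168, regime = climb

set_propeller: D = 3.291 m, P = 4.094 m (p = P/D = 1.243999); state ← (V=0, rpm=0)
set_airspeed(35.42): V ← 35.42 m/s
throttle_to(2692): rpm ← 2692
adjust_throttle(+286): rpm ← 2692 +286 = 2978
final state: V = 35.42 m/s, rpm = 2978 → n = rpm/60 = 49.633333 rev/s
J = V / (n·D) = 35.42 / (49.633333 × 3.291) = 0.216844
regime bands: climb J<0.6220 | cruise [0.6220, 1.2440) | windmill J≥1.2440
J = 0.2168 → climb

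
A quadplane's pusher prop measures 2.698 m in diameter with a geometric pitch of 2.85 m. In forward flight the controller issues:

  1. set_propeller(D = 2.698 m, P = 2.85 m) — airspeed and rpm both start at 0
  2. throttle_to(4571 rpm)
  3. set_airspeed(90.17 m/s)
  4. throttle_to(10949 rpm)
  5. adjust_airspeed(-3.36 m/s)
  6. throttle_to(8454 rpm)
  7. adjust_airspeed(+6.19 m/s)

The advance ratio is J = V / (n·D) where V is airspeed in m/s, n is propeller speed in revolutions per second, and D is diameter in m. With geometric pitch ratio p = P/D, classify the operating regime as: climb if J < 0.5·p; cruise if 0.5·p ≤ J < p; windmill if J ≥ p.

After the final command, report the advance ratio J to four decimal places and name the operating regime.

set_propeller: D = 2.698 m, P = 2.85 m (p = P/D = 1.056338); state ← (V=0, rpm=0)
throttle_to(4571): rpm ← 4571
set_airspeed(90.17): V ← 90.17 m/s
throttle_to(10949): rpm ← 10949
adjust_airspeed(-3.36): V ← 90.17 -3.36 = 86.81 m/s
throttle_to(8454): rpm ← 8454
adjust_airspeed(+6.19): V ← 86.81 +6.19 = 93 m/s
final state: V = 93 m/s, rpm = 8454 → n = rpm/60 = 140.900000 rev/s
J = V / (n·D) = 93 / (140.900000 × 2.698) = 0.244641
regime bands: climb J<0.5282 | cruise [0.5282, 1.0563) | windmill J≥1.0563
J = 0.2446 → climb

J = 0.2446, regime = climb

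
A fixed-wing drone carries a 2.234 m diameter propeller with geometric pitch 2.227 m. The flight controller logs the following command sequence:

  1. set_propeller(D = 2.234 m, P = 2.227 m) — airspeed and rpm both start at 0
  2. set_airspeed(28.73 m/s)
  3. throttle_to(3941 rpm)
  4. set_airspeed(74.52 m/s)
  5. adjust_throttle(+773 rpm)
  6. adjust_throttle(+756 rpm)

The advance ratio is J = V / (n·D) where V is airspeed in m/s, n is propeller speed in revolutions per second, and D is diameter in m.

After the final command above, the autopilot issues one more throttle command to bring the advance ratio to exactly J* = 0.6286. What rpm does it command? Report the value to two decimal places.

rpm = 3183.95

set_propeller: D = 2.234 m, P = 2.227 m (p = P/D = 0.996867); state ← (V=0, rpm=0)
set_airspeed(28.73): V ← 28.73 m/s
throttle_to(3941): rpm ← 3941
set_airspeed(74.52): V ← 74.52 m/s
adjust_throttle(+773): rpm ← 3941 +773 = 4714
adjust_throttle(+756): rpm ← 4714 +756 = 5470
final state: V = 74.52 m/s, rpm = 5470 → n = rpm/60 = 91.166667 rev/s
target J* = 0.6286; solve J* = V/(n·D) for n: n = V/(J*·D) = 74.52/(0.6286 × 2.234) = 53.065871 rev/s
rpm = 60·n = 3183.952288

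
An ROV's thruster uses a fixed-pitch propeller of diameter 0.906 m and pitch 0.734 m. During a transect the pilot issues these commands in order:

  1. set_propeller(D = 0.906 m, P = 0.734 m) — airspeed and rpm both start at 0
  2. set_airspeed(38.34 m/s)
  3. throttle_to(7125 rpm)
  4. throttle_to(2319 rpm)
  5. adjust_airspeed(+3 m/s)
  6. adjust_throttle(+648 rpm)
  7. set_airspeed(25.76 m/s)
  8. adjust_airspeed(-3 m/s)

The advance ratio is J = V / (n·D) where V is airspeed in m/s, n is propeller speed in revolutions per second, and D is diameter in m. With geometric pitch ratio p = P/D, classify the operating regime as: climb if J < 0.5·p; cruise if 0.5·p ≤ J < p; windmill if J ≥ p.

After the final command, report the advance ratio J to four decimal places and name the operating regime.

J = 0.5080, regime = cruise

set_propeller: D = 0.906 m, P = 0.734 m (p = P/D = 0.810155); state ← (V=0, rpm=0)
set_airspeed(38.34): V ← 38.34 m/s
throttle_to(7125): rpm ← 7125
throttle_to(2319): rpm ← 2319
adjust_airspeed(+3): V ← 38.34 +3 = 41.34 m/s
adjust_throttle(+648): rpm ← 2319 +648 = 2967
set_airspeed(25.76): V ← 25.76 m/s
adjust_airspeed(-3): V ← 25.76 -3 = 22.76 m/s
final state: V = 22.76 m/s, rpm = 2967 → n = rpm/60 = 49.450000 rev/s
J = V / (n·D) = 22.76 / (49.450000 × 0.906) = 0.508016
regime bands: climb J<0.4051 | cruise [0.4051, 0.8102) | windmill J≥0.8102
J = 0.5080 → cruise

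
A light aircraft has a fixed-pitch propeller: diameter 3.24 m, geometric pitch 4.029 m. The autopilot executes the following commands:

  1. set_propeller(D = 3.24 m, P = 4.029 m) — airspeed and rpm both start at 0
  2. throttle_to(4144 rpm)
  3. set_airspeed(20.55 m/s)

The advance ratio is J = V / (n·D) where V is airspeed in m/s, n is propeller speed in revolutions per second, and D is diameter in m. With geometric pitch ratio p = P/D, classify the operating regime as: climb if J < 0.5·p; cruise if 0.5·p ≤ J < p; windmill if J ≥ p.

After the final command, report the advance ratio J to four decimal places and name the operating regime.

set_propeller: D = 3.24 m, P = 4.029 m (p = P/D = 1.243519); state ← (V=0, rpm=0)
throttle_to(4144): rpm ← 4144
set_airspeed(20.55): V ← 20.55 m/s
final state: V = 20.55 m/s, rpm = 4144 → n = rpm/60 = 69.066667 rev/s
J = V / (n·D) = 20.55 / (69.066667 × 3.24) = 0.091833
regime bands: climb J<0.6218 | cruise [0.6218, 1.2435) | windmill J≥1.2435
J = 0.0918 → climb

J = 0.0918, regime = climb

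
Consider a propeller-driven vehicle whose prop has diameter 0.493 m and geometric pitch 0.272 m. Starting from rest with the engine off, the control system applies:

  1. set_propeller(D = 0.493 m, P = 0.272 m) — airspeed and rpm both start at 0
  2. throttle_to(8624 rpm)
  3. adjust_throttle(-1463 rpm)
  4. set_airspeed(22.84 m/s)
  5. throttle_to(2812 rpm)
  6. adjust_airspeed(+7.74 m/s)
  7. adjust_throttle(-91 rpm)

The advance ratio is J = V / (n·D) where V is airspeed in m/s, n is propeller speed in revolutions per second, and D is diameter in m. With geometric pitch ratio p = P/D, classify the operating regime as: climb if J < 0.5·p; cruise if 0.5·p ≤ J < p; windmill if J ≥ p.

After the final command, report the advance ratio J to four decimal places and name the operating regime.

set_propeller: D = 0.493 m, P = 0.272 m (p = P/D = 0.551724); state ← (V=0, rpm=0)
throttle_to(8624): rpm ← 8624
adjust_throttle(-1463): rpm ← 8624 -1463 = 7161
set_airspeed(22.84): V ← 22.84 m/s
throttle_to(2812): rpm ← 2812
adjust_airspeed(+7.74): V ← 22.84 +7.74 = 30.58 m/s
adjust_throttle(-91): rpm ← 2812 -91 = 2721
final state: V = 30.58 m/s, rpm = 2721 → n = rpm/60 = 45.350000 rev/s
J = V / (n·D) = 30.58 / (45.350000 × 0.493) = 1.367771
regime bands: climb J<0.2759 | cruise [0.2759, 0.5517) | windmill J≥0.5517
J = 1.3678 → windmill

J = 1.3678, regime = windmill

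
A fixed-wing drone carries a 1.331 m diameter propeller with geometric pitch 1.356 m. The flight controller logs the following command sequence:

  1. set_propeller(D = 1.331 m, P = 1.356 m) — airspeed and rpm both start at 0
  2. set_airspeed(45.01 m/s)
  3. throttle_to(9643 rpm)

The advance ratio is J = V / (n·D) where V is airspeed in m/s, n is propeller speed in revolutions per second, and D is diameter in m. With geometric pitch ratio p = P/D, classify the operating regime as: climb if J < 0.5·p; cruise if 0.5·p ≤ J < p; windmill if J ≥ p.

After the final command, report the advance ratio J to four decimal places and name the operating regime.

set_propeller: D = 1.331 m, P = 1.356 m (p = P/D = 1.018783); state ← (V=0, rpm=0)
set_airspeed(45.01): V ← 45.01 m/s
throttle_to(9643): rpm ← 9643
final state: V = 45.01 m/s, rpm = 9643 → n = rpm/60 = 160.716667 rev/s
J = V / (n·D) = 45.01 / (160.716667 × 1.331) = 0.210412
regime bands: climb J<0.5094 | cruise [0.5094, 1.0188) | windmill J≥1.0188
J = 0.2104 → climb

J = 0.2104, regime = climb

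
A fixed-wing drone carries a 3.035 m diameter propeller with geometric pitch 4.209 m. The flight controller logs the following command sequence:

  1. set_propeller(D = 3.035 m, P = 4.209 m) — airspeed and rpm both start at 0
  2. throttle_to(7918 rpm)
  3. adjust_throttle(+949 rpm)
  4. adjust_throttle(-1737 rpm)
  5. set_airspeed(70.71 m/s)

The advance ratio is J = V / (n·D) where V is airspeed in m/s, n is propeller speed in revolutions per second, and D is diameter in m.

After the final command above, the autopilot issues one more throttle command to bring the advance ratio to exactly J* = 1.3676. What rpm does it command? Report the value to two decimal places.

rpm = 1022.15

set_propeller: D = 3.035 m, P = 4.209 m (p = P/D = 1.386820); state ← (V=0, rpm=0)
throttle_to(7918): rpm ← 7918
adjust_throttle(+949): rpm ← 7918 +949 = 8867
adjust_throttle(-1737): rpm ← 8867 -1737 = 7130
set_airspeed(70.71): V ← 70.71 m/s
final state: V = 70.71 m/s, rpm = 7130 → n = rpm/60 = 118.833333 rev/s
target J* = 1.3676; solve J* = V/(n·D) for n: n = V/(J*·D) = 70.71/(1.3676 × 3.035) = 17.035820 rev/s
rpm = 60·n = 1022.149217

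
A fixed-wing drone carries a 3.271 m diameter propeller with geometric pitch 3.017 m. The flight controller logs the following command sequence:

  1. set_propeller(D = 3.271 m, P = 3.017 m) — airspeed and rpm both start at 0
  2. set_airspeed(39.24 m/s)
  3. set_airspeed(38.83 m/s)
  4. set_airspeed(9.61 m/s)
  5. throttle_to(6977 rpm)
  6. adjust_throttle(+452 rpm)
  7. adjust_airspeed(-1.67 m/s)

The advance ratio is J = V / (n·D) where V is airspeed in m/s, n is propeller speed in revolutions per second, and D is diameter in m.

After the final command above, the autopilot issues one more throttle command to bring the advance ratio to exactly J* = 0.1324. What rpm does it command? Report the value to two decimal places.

rpm = 1100.03

set_propeller: D = 3.271 m, P = 3.017 m (p = P/D = 0.922348); state ← (V=0, rpm=0)
set_airspeed(39.24): V ← 39.24 m/s
set_airspeed(38.83): V ← 38.83 m/s
set_airspeed(9.61): V ← 9.61 m/s
throttle_to(6977): rpm ← 6977
adjust_throttle(+452): rpm ← 6977 +452 = 7429
adjust_airspeed(-1.67): V ← 9.61 -1.67 = 7.94 m/s
final state: V = 7.94 m/s, rpm = 7429 → n = rpm/60 = 123.816667 rev/s
target J* = 0.1324; solve J* = V/(n·D) for n: n = V/(J*·D) = 7.94/(0.1324 × 3.271) = 18.333778 rev/s
rpm = 60·n = 1100.026693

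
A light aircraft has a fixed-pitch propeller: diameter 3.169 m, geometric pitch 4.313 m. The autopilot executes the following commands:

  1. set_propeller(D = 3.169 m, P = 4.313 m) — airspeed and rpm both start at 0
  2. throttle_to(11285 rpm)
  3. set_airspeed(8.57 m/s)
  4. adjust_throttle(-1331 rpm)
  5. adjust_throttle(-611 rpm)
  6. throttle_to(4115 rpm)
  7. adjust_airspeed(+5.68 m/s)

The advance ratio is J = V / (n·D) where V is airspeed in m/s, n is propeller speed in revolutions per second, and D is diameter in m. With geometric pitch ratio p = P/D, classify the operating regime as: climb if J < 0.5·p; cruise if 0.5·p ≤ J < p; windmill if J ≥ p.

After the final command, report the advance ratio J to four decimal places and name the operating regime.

J = 0.0656, regime = climb

set_propeller: D = 3.169 m, P = 4.313 m (p = P/D = 1.360997); state ← (V=0, rpm=0)
throttle_to(11285): rpm ← 11285
set_airspeed(8.57): V ← 8.57 m/s
adjust_throttle(-1331): rpm ← 11285 -1331 = 9954
adjust_throttle(-611): rpm ← 9954 -611 = 9343
throttle_to(4115): rpm ← 4115
adjust_airspeed(+5.68): V ← 8.57 +5.68 = 14.25 m/s
final state: V = 14.25 m/s, rpm = 4115 → n = rpm/60 = 68.583333 rev/s
J = V / (n·D) = 14.25 / (68.583333 × 3.169) = 0.065565
regime bands: climb J<0.6805 | cruise [0.6805, 1.3610) | windmill J≥1.3610
J = 0.0656 → climb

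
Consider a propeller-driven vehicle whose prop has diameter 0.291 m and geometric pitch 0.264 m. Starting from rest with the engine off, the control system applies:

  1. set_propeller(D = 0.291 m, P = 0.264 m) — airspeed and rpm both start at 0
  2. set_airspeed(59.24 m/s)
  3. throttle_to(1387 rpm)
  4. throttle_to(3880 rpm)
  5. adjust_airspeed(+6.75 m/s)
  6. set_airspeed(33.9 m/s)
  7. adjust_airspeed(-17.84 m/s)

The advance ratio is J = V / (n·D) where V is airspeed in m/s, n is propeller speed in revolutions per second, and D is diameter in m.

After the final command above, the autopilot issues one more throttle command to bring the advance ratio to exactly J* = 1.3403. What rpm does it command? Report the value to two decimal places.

rpm = 2470.60

set_propeller: D = 0.291 m, P = 0.264 m (p = P/D = 0.907216); state ← (V=0, rpm=0)
set_airspeed(59.24): V ← 59.24 m/s
throttle_to(1387): rpm ← 1387
throttle_to(3880): rpm ← 3880
adjust_airspeed(+6.75): V ← 59.24 +6.75 = 65.99 m/s
set_airspeed(33.9): V ← 33.9 m/s
adjust_airspeed(-17.84): V ← 33.9 -17.84 = 16.06 m/s
final state: V = 16.06 m/s, rpm = 3880 → n = rpm/60 = 64.666667 rev/s
target J* = 1.3403; solve J* = V/(n·D) for n: n = V/(J*·D) = 16.06/(1.3403 × 0.291) = 41.176605 rev/s
rpm = 60·n = 2470.596289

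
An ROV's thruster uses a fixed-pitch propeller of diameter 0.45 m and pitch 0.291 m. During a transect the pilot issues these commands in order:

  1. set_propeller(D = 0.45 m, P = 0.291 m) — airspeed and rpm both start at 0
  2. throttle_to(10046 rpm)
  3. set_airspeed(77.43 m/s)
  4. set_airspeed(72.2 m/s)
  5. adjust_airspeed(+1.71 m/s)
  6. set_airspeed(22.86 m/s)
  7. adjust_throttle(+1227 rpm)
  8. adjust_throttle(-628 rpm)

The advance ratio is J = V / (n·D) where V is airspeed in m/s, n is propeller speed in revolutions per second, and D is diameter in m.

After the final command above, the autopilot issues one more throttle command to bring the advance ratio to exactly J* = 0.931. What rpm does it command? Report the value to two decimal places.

rpm = 3273.90

set_propeller: D = 0.45 m, P = 0.291 m (p = P/D = 0.646667); state ← (V=0, rpm=0)
throttle_to(10046): rpm ← 10046
set_airspeed(77.43): V ← 77.43 m/s
set_airspeed(72.2): V ← 72.2 m/s
adjust_airspeed(+1.71): V ← 72.2 +1.71 = 73.91 m/s
set_airspeed(22.86): V ← 22.86 m/s
adjust_throttle(+1227): rpm ← 10046 +1227 = 11273
adjust_throttle(-628): rpm ← 11273 -628 = 10645
final state: V = 22.86 m/s, rpm = 10645 → n = rpm/60 = 177.416667 rev/s
target J* = 0.931; solve J* = V/(n·D) for n: n = V/(J*·D) = 22.86/(0.931 × 0.45) = 54.564984 rev/s
rpm = 60·n = 3273.899033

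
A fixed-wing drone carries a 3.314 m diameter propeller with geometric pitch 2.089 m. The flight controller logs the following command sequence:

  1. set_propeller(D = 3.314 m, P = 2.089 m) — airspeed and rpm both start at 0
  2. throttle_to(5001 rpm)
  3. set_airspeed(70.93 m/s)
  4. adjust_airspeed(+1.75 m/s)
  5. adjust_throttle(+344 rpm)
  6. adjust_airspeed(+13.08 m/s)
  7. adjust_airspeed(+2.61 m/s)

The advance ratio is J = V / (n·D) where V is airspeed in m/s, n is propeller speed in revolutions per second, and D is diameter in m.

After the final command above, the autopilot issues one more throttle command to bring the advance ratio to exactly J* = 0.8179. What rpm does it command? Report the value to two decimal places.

rpm = 1956.16

set_propeller: D = 3.314 m, P = 2.089 m (p = P/D = 0.630356); state ← (V=0, rpm=0)
throttle_to(5001): rpm ← 5001
set_airspeed(70.93): V ← 70.93 m/s
adjust_airspeed(+1.75): V ← 70.93 +1.75 = 72.68 m/s
adjust_throttle(+344): rpm ← 5001 +344 = 5345
adjust_airspeed(+13.08): V ← 72.68 +13.08 = 85.76 m/s
adjust_airspeed(+2.61): V ← 85.76 +2.61 = 88.37 m/s
final state: V = 88.37 m/s, rpm = 5345 → n = rpm/60 = 89.083333 rev/s
target J* = 0.8179; solve J* = V/(n·D) for n: n = V/(J*·D) = 88.37/(0.8179 × 3.314) = 32.602593 rev/s
rpm = 60·n = 1956.155581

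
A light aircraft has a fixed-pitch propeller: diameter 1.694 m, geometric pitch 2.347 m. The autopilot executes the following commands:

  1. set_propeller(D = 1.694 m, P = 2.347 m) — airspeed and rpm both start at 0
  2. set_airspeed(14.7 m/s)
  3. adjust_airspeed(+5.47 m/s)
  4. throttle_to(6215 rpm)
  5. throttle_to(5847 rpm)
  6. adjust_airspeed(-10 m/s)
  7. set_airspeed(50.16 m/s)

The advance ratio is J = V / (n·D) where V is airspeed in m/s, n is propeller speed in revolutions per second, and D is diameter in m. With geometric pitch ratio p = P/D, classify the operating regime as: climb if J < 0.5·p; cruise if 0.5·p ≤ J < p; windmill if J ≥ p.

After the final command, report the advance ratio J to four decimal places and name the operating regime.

set_propeller: D = 1.694 m, P = 2.347 m (p = P/D = 1.385478); state ← (V=0, rpm=0)
set_airspeed(14.7): V ← 14.7 m/s
adjust_airspeed(+5.47): V ← 14.7 +5.47 = 20.17 m/s
throttle_to(6215): rpm ← 6215
throttle_to(5847): rpm ← 5847
adjust_airspeed(-10): V ← 20.17 -10 = 10.17 m/s
set_airspeed(50.16): V ← 50.16 m/s
final state: V = 50.16 m/s, rpm = 5847 → n = rpm/60 = 97.450000 rev/s
J = V / (n·D) = 50.16 / (97.450000 × 1.694) = 0.303852
regime bands: climb J<0.6927 | cruise [0.6927, 1.3855) | windmill J≥1.3855
J = 0.3039 → climb

J = 0.3039, regime = climb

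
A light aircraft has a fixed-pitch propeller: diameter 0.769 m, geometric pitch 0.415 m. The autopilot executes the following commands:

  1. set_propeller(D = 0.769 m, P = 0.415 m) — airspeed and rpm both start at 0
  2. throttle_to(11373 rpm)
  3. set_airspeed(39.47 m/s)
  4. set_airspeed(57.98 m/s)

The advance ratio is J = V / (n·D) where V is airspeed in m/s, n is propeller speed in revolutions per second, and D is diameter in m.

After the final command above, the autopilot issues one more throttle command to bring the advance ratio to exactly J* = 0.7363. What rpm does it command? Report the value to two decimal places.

rpm = 6143.96

set_propeller: D = 0.769 m, P = 0.415 m (p = P/D = 0.539662); state ← (V=0, rpm=0)
throttle_to(11373): rpm ← 11373
set_airspeed(39.47): V ← 39.47 m/s
set_airspeed(57.98): V ← 57.98 m/s
final state: V = 57.98 m/s, rpm = 11373 → n = rpm/60 = 189.550000 rev/s
target J* = 0.7363; solve J* = V/(n·D) for n: n = V/(J*·D) = 57.98/(0.7363 × 0.769) = 102.399320 rev/s
rpm = 60·n = 6143.959173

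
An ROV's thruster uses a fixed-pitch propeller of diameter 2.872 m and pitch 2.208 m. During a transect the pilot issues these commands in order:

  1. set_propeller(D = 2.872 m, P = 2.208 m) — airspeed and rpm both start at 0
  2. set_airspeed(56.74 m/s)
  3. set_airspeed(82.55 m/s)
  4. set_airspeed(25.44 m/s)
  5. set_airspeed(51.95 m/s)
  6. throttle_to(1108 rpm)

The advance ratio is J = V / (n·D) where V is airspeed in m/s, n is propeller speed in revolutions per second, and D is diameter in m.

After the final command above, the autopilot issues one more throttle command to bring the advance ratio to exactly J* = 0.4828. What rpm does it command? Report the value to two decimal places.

set_propeller: D = 2.872 m, P = 2.208 m (p = P/D = 0.768802); state ← (V=0, rpm=0)
set_airspeed(56.74): V ← 56.74 m/s
set_airspeed(82.55): V ← 82.55 m/s
set_airspeed(25.44): V ← 25.44 m/s
set_airspeed(51.95): V ← 51.95 m/s
throttle_to(1108): rpm ← 1108
final state: V = 51.95 m/s, rpm = 1108 → n = rpm/60 = 18.466667 rev/s
target J* = 0.4828; solve J* = V/(n·D) for n: n = V/(J*·D) = 51.95/(0.4828 × 2.872) = 37.465700 rev/s
rpm = 60·n = 2247.942019

rpm = 2247.94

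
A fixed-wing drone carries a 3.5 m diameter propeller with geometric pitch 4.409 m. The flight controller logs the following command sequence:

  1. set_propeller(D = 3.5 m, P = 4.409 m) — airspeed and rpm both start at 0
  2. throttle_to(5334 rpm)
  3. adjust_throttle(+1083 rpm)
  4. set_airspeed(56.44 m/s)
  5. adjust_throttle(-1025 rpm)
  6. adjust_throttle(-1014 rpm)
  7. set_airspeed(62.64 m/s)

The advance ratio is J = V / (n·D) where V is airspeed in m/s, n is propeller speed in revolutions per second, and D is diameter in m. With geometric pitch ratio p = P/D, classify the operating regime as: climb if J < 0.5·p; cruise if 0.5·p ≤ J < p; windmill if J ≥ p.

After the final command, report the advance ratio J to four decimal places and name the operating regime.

set_propeller: D = 3.5 m, P = 4.409 m (p = P/D = 1.259714); state ← (V=0, rpm=0)
throttle_to(5334): rpm ← 5334
adjust_throttle(+1083): rpm ← 5334 +1083 = 6417
set_airspeed(56.44): V ← 56.44 m/s
adjust_throttle(-1025): rpm ← 6417 -1025 = 5392
adjust_throttle(-1014): rpm ← 5392 -1014 = 4378
set_airspeed(62.64): V ← 62.64 m/s
final state: V = 62.64 m/s, rpm = 4378 → n = rpm/60 = 72.966667 rev/s
J = V / (n·D) = 62.64 / (72.966667 × 3.5) = 0.245278
regime bands: climb J<0.6299 | cruise [0.6299, 1.2597) | windmill J≥1.2597
J = 0.2453 → climb

J = 0.2453, regime = climb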